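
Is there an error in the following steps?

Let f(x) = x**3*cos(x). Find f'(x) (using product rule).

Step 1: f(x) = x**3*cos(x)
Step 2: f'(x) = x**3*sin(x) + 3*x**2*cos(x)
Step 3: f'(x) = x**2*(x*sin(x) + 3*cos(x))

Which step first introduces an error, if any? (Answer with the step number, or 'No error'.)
Step 2

Step 2 is incorrect due to a sign flip.
The step shows: x**3*sin(x) + 3*x**2*cos(x)
The correct value should be: -x**3*sin(x) + 3*x**2*cos(x)

Explanation: The sign of one term was flipped: the term -x**3*sin(x) was incorrectly written as x**3*sin(x)
The later steps are derived from this incorrect expression, so the error originates in Step 2.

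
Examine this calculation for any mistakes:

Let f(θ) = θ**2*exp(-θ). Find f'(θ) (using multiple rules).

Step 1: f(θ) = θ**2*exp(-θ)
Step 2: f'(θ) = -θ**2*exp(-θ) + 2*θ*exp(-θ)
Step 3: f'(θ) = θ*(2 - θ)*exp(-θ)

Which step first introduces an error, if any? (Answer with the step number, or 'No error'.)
No error

All steps in this derivation are correct.
The final answer f'(θ) = θ*(2 - θ)*exp(-θ) is valid.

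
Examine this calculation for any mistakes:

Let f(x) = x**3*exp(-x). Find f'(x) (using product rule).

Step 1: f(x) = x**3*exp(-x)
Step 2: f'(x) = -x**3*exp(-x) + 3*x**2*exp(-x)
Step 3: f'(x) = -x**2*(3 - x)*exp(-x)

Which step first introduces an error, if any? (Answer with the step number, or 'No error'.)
Step 3

Step 3 is incorrect due to a sign flip.
The step shows: -x**2*(3 - x)*exp(-x)
The correct value should be: x**2*(3 - x)*exp(-x)

Explanation: The sign of the whole expression was flipped: the term x**2*(3 - x)*exp(-x) was incorrectly written as -x**2*(3 - x)*exp(-x)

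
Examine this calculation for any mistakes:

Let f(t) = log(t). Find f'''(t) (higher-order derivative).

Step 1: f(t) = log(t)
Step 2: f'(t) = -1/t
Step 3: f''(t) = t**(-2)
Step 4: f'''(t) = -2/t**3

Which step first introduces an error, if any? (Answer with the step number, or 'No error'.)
Step 2

Step 2 is incorrect due to a sign flip.
The step shows: -1/t
The correct value should be: 1/t

Explanation: The sign of the whole expression was flipped: the term 1/t was incorrectly written as -1/t
The later steps are derived from this incorrect expression, so the error originates in Step 2.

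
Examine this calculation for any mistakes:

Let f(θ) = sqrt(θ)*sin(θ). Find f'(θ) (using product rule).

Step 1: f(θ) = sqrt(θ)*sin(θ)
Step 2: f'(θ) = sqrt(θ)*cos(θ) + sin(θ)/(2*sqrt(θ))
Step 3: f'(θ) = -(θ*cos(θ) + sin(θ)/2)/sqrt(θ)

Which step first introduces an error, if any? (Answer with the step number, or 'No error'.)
Step 3

Step 3 is incorrect due to a sign flip.
The step shows: -(θ*cos(θ) + sin(θ)/2)/sqrt(θ)
The correct value should be: (θ*cos(θ) + sin(θ)/2)/sqrt(θ)

Explanation: The sign of the whole expression was flipped: the term (θ*cos(θ) + sin(θ)/2)/sqrt(θ) was incorrectly written as -(θ*cos(θ) + sin(θ)/2)/sqrt(θ)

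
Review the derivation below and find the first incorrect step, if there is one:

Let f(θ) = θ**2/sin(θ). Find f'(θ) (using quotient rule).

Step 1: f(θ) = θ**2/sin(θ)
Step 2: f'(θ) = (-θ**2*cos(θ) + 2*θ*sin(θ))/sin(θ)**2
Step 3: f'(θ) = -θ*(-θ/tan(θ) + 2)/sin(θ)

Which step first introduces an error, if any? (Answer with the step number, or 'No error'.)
Step 3

Step 3 is incorrect due to a sign flip.
The step shows: -θ*(-θ/tan(θ) + 2)/sin(θ)
The correct value should be: θ*(-θ/tan(θ) + 2)/sin(θ)

Explanation: The sign of the whole expression was flipped: the term θ*(-θ/tan(θ) + 2)/sin(θ) was incorrectly written as -θ*(-θ/tan(θ) + 2)/sin(θ)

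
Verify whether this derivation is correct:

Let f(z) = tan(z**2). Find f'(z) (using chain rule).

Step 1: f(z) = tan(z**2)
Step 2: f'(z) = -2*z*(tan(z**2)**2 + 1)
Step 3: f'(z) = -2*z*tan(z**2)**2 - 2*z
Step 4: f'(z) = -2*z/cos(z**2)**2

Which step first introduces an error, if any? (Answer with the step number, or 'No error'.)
Step 2

Step 2 is incorrect due to a sign flip.
The step shows: -2*z*(tan(z**2)**2 + 1)
The correct value should be: 2*z*(tan(z**2)**2 + 1)

Explanation: The sign of the whole expression was flipped: the term 2*z*(tan(z**2)**2 + 1) was incorrectly written as -2*z*(tan(z**2)**2 + 1)
The later steps are derived from this incorrect expression, so the error originates in Step 2.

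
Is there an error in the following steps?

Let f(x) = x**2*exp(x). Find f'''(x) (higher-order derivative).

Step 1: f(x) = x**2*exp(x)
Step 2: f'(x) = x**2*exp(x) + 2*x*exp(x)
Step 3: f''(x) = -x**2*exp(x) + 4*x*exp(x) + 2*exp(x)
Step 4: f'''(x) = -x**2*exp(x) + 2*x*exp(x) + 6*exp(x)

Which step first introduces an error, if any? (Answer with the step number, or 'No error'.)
Step 3

Step 3 is incorrect due to a sign flip.
The step shows: -x**2*exp(x) + 4*x*exp(x) + 2*exp(x)
The correct value should be: x**2*exp(x) + 4*x*exp(x) + 2*exp(x)

Explanation: The sign of one term was flipped: the term x**2*exp(x) was incorrectly written as -x**2*exp(x)
The later steps are derived from this incorrect expression, so the error originates in Step 3.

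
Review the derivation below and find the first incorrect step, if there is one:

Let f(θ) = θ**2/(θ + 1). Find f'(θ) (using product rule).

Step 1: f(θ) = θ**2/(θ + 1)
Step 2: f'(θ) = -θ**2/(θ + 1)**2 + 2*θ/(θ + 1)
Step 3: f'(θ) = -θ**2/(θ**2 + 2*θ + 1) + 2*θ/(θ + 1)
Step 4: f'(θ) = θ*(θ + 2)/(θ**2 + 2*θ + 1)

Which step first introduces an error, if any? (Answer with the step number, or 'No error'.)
No error

All steps in this derivation are correct.
The final answer f'(θ) = θ*(θ + 2)/(θ**2 + 2*θ + 1) is valid.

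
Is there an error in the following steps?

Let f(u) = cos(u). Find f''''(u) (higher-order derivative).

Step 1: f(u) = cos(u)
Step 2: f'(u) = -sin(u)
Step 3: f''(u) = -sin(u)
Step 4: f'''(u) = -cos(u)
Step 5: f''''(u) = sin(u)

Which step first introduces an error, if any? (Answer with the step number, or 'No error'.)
Step 3

Step 3 is incorrect due to a wrong trig function.
The step shows: -sin(u)
The correct value should be: -cos(u)

Explanation: cos(u) was incorrectly written as sin(u): the term -cos(u) was incorrectly written as -sin(u)
The later steps are derived from this incorrect expression, so the error originates in Step 3.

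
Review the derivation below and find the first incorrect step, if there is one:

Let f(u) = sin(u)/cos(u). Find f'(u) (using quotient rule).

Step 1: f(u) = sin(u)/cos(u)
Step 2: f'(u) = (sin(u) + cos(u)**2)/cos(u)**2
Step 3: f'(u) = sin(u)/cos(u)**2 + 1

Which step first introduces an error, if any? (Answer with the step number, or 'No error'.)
Step 2

Step 2 is incorrect due to a wrong exponent.
The step shows: (sin(u) + cos(u)**2)/cos(u)**2
The correct value should be: (sin(u)**2 + cos(u)**2)/cos(u)**2

Explanation: The exponent 2 on sin(u) was incorrectly written as 1: the term (sin(u)**2 + cos(u)**2)/cos(u)**2 was incorrectly written as (sin(u) + cos(u)**2)/cos(u)**2
The later steps are derived from this incorrect expression, so the error originates in Step 2.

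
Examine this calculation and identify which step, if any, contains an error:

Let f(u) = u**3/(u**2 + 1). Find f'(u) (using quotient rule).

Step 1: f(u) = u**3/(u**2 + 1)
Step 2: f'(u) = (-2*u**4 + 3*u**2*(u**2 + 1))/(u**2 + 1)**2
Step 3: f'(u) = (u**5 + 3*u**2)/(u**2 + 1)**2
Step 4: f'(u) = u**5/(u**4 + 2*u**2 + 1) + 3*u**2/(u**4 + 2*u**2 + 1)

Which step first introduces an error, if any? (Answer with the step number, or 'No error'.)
Step 3

Step 3 is incorrect due to a wrong exponent.
The step shows: (u**5 + 3*u**2)/(u**2 + 1)**2
The correct value should be: (u**4 + 3*u**2)/(u**2 + 1)**2

Explanation: The exponent 4 on u was incorrectly written as 5: the term (u**4 + 3*u**2)/(u**2 + 1)**2 was incorrectly written as (u**5 + 3*u**2)/(u**2 + 1)**2
The later steps are derived from this incorrect expression, so the error originates in Step 3.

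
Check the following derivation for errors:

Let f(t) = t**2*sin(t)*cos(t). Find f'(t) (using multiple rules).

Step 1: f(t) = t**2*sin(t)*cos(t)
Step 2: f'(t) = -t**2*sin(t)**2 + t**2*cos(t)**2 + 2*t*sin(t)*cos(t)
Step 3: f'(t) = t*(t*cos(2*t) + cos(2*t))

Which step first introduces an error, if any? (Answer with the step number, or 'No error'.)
Step 3

Step 3 is incorrect due to a wrong trig function.
The step shows: t*(t*cos(2*t) + cos(2*t))
The correct value should be: t*(t*cos(2*t) + sin(2*t))

Explanation: sin(2*t) was incorrectly written as cos(2*t): the term t*(t*cos(2*t) + sin(2*t)) was incorrectly written as t*(t*cos(2*t) + cos(2*t))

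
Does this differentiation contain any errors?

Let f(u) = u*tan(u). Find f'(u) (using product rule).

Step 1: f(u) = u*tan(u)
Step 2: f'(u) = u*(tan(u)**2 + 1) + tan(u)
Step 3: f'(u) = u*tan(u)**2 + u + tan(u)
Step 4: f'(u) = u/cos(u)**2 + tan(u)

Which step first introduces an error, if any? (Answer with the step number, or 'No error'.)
No error

All steps in this derivation are correct.
The final answer f'(u) = u/cos(u)**2 + tan(u) is valid.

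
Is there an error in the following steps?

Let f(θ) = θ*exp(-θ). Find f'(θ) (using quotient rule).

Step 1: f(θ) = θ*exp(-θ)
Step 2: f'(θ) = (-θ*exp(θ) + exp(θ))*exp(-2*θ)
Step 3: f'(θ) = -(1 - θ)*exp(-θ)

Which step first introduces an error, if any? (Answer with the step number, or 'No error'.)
Step 3

Step 3 is incorrect due to a sign flip.
The step shows: -(1 - θ)*exp(-θ)
The correct value should be: (1 - θ)*exp(-θ)

Explanation: The sign of the whole expression was flipped: the term (1 - θ)*exp(-θ) was incorrectly written as -(1 - θ)*exp(-θ)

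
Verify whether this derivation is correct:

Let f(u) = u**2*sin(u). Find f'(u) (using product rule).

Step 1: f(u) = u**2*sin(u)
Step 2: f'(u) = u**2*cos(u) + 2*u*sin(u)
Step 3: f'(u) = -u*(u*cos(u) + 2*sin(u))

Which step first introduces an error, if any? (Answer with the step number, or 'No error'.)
Step 3

Step 3 is incorrect due to a sign flip.
The step shows: -u*(u*cos(u) + 2*sin(u))
The correct value should be: u*(u*cos(u) + 2*sin(u))

Explanation: The sign of the whole expression was flipped: the term u*(u*cos(u) + 2*sin(u)) was incorrectly written as -u*(u*cos(u) + 2*sin(u))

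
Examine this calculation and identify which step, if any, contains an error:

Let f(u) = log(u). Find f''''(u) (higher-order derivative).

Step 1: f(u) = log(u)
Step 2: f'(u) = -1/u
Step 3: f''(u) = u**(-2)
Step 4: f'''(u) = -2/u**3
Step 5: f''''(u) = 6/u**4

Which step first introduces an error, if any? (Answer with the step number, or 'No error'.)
Step 2

Step 2 is incorrect due to a sign flip.
The step shows: -1/u
The correct value should be: 1/u

Explanation: The sign of the whole expression was flipped: the term 1/u was incorrectly written as -1/u
The later steps are derived from this incorrect expression, so the error originates in Step 2.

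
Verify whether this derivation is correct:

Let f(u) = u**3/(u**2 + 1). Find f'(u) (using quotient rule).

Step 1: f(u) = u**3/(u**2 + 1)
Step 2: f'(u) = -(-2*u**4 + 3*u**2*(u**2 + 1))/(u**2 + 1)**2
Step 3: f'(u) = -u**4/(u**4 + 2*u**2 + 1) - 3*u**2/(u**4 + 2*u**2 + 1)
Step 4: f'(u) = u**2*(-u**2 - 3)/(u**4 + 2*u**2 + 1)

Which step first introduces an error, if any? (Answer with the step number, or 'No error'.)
Step 2

Step 2 is incorrect due to a sign flip.
The step shows: -(-2*u**4 + 3*u**2*(u**2 + 1))/(u**2 + 1)**2
The correct value should be: (-2*u**4 + 3*u**2*(u**2 + 1))/(u**2 + 1)**2

Explanation: The sign of the whole expression was flipped: the term (-2*u**4 + 3*u**2*(u**2 + 1))/(u**2 + 1)**2 was incorrectly written as -(-2*u**4 + 3*u**2*(u**2 + 1))/(u**2 + 1)**2
The later steps are derived from this incorrect expression, so the error originates in Step 2.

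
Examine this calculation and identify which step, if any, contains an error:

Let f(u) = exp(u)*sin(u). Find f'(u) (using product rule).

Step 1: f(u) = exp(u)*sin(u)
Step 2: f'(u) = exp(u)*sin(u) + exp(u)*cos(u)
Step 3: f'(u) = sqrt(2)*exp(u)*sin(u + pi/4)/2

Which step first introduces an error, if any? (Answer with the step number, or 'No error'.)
Step 3

Step 3 is incorrect due to a wrong exponent.
The step shows: sqrt(2)*exp(u)*sin(u + pi/4)/2
The correct value should be: sqrt(2)*exp(u)*sin(u + pi/4)

Explanation: The exponent 1/2 on 2 was incorrectly written as -1/2: the term sqrt(2)*exp(u)*sin(u + pi/4) was incorrectly written as sqrt(2)*exp(u)*sin(u + pi/4)/2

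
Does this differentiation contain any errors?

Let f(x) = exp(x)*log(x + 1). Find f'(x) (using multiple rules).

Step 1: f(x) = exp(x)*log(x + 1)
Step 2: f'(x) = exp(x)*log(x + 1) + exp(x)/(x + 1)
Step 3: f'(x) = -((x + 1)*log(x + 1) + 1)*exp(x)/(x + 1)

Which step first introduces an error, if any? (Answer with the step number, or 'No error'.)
Step 3

Step 3 is incorrect due to a sign flip.
The step shows: -((x + 1)*log(x + 1) + 1)*exp(x)/(x + 1)
The correct value should be: ((x + 1)*log(x + 1) + 1)*exp(x)/(x + 1)

Explanation: The sign of the whole expression was flipped: the term ((x + 1)*log(x + 1) + 1)*exp(x)/(x + 1) was incorrectly written as -((x + 1)*log(x + 1) + 1)*exp(x)/(x + 1)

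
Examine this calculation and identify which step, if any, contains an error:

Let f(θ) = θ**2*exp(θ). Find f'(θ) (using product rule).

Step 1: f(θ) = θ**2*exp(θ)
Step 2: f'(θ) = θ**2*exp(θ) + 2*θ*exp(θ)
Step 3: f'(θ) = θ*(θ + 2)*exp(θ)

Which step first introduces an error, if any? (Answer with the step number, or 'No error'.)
No error

All steps in this derivation are correct.
The final answer f'(θ) = θ*(θ + 2)*exp(θ) is valid.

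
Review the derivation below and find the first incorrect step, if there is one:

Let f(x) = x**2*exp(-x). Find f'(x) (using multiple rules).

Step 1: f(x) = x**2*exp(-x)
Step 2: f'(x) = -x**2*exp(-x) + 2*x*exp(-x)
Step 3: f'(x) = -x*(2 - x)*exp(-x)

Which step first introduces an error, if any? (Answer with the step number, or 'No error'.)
Step 3

Step 3 is incorrect due to a sign flip.
The step shows: -x*(2 - x)*exp(-x)
The correct value should be: x*(2 - x)*exp(-x)

Explanation: The sign of the whole expression was flipped: the term x*(2 - x)*exp(-x) was incorrectly written as -x*(2 - x)*exp(-x)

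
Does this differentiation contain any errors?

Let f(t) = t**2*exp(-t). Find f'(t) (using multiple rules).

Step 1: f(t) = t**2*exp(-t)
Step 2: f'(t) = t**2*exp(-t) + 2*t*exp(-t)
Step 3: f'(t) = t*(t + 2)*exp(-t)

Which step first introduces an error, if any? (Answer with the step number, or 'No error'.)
Step 2

Step 2 is incorrect due to a sign flip.
The step shows: t**2*exp(-t) + 2*t*exp(-t)
The correct value should be: -t**2*exp(-t) + 2*t*exp(-t)

Explanation: The sign of one term was flipped: the term -t**2*exp(-t) was incorrectly written as t**2*exp(-t)
The later steps are derived from this incorrect expression, so the error originates in Step 2.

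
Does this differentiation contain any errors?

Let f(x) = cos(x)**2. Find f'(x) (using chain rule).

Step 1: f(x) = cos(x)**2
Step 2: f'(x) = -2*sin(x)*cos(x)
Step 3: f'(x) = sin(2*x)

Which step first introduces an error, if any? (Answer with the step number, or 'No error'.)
Step 3

Step 3 is incorrect due to a sign flip.
The step shows: sin(2*x)
The correct value should be: -sin(2*x)

Explanation: The sign of the whole expression was flipped: the term -sin(2*x) was incorrectly written as sin(2*x)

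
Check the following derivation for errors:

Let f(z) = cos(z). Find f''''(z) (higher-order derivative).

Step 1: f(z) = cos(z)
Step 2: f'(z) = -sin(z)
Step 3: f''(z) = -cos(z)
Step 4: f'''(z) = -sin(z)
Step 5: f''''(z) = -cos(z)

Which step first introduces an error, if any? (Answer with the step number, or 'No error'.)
Step 4

Step 4 is incorrect due to a sign flip.
The step shows: -sin(z)
The correct value should be: sin(z)

Explanation: The sign of the whole expression was flipped: the term sin(z) was incorrectly written as -sin(z)
The later steps are derived from this incorrect expression, so the error originates in Step 4.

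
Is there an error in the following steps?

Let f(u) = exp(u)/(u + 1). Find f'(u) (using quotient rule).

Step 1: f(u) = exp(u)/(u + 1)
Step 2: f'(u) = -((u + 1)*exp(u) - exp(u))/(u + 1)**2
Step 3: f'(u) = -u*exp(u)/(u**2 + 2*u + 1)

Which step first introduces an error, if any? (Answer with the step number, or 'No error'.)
Step 2

Step 2 is incorrect due to a sign flip.
The step shows: -((u + 1)*exp(u) - exp(u))/(u + 1)**2
The correct value should be: ((u + 1)*exp(u) - exp(u))/(u + 1)**2

Explanation: The sign of the whole expression was flipped: the term ((u + 1)*exp(u) - exp(u))/(u + 1)**2 was incorrectly written as -((u + 1)*exp(u) - exp(u))/(u + 1)**2
The later steps are derived from this incorrect expression, so the error originates in Step 2.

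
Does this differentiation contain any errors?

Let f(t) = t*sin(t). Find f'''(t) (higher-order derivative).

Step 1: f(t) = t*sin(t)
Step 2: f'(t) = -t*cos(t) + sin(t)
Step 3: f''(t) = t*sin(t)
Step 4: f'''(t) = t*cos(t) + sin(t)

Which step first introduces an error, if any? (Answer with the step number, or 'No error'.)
Step 2

Step 2 is incorrect due to a sign flip.
The step shows: -t*cos(t) + sin(t)
The correct value should be: t*cos(t) + sin(t)

Explanation: The sign of one term was flipped: the term t*cos(t) was incorrectly written as -t*cos(t)
The later steps are derived from this incorrect expression, so the error originates in Step 2.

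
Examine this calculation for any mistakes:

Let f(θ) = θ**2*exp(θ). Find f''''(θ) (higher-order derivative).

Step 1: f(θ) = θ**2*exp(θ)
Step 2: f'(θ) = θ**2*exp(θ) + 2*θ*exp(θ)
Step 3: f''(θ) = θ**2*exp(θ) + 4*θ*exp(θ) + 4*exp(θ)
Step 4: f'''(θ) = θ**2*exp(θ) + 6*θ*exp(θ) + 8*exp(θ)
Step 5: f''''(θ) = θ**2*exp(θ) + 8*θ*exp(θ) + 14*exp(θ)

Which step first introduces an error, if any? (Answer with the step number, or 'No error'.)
Step 3

Step 3 is incorrect due to a wrong coefficient.
The step shows: θ**2*exp(θ) + 4*θ*exp(θ) + 4*exp(θ)
The correct value should be: θ**2*exp(θ) + 4*θ*exp(θ) + 2*exp(θ)

Explanation: The coefficient 2 was incorrectly written as 4: the term 2*exp(θ) was incorrectly written as 4*exp(θ)
The later steps are derived from this incorrect expression, so the error originates in Step 3.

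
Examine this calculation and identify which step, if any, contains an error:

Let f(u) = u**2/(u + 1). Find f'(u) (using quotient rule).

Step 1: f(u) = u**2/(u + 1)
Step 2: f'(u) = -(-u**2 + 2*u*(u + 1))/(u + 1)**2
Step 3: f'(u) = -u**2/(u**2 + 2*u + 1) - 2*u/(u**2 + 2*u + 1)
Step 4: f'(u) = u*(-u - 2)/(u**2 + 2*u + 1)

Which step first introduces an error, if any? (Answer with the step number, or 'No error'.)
Step 2

Step 2 is incorrect due to a sign flip.
The step shows: -(-u**2 + 2*u*(u + 1))/(u + 1)**2
The correct value should be: (-u**2 + 2*u*(u + 1))/(u + 1)**2

Explanation: The sign of the whole expression was flipped: the term (-u**2 + 2*u*(u + 1))/(u + 1)**2 was incorrectly written as -(-u**2 + 2*u*(u + 1))/(u + 1)**2
The later steps are derived from this incorrect expression, so the error originates in Step 2.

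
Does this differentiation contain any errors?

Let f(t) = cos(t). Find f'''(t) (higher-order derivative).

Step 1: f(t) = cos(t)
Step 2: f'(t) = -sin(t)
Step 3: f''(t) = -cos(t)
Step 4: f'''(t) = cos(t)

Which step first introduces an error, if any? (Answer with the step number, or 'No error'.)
Step 4

Step 4 is incorrect due to a wrong trig function.
The step shows: cos(t)
The correct value should be: sin(t)

Explanation: sin(t) was incorrectly written as cos(t): the term sin(t) was incorrectly written as cos(t)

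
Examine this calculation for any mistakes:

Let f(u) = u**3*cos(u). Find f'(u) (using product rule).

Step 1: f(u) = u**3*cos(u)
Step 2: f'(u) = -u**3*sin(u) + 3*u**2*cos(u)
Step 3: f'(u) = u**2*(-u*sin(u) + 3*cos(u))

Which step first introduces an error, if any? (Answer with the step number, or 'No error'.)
No error

All steps in this derivation are correct.
The final answer f'(u) = u**2*(-u*sin(u) + 3*cos(u)) is valid.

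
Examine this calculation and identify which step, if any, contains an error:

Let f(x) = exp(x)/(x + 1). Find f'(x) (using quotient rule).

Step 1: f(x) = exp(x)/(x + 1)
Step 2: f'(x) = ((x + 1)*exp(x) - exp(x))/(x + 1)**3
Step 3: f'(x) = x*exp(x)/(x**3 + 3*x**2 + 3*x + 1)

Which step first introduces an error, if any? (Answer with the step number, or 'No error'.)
Step 2

Step 2 is incorrect due to a wrong exponent.
The step shows: ((x + 1)*exp(x) - exp(x))/(x + 1)**3
The correct value should be: ((x + 1)*exp(x) - exp(x))/(x + 1)**2

Explanation: The exponent -2 on x + 1 was incorrectly written as -3: the term ((x + 1)*exp(x) - exp(x))/(x + 1)**2 was incorrectly written as ((x + 1)*exp(x) - exp(x))/(x + 1)**3
The later steps are derived from this incorrect expression, so the error originates in Step 2.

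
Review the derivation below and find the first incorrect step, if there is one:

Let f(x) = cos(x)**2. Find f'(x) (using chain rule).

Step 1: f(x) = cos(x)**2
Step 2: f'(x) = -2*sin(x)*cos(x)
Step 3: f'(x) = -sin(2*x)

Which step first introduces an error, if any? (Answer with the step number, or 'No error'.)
No error

All steps in this derivation are correct.
The final answer f'(x) = -sin(2*x) is valid.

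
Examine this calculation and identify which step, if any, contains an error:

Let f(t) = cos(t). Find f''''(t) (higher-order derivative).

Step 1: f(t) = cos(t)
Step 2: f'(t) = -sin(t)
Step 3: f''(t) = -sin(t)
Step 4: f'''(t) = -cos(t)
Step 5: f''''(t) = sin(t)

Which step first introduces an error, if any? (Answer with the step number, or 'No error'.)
Step 3

Step 3 is incorrect due to a wrong trig function.
The step shows: -sin(t)
The correct value should be: -cos(t)

Explanation: cos(t) was incorrectly written as sin(t): the term -cos(t) was incorrectly written as -sin(t)
The later steps are derived from this incorrect expression, so the error originates in Step 3.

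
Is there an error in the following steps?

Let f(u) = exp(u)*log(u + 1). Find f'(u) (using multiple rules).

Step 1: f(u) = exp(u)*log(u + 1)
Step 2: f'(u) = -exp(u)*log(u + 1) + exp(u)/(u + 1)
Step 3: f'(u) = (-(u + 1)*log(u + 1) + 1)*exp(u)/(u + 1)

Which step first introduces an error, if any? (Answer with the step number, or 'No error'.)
Step 2

Step 2 is incorrect due to a sign flip.
The step shows: -exp(u)*log(u + 1) + exp(u)/(u + 1)
The correct value should be: exp(u)*log(u + 1) + exp(u)/(u + 1)

Explanation: The sign of one term was flipped: the term exp(u)*log(u + 1) was incorrectly written as -exp(u)*log(u + 1)
The later steps are derived from this incorrect expression, so the error originates in Step 2.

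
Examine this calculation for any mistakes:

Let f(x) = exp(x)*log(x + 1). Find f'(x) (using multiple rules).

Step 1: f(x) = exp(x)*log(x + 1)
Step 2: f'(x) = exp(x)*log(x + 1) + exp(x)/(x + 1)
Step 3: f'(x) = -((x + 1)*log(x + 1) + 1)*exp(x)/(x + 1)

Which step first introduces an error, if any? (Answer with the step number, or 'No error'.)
Step 3

Step 3 is incorrect due to a sign flip.
The step shows: -((x + 1)*log(x + 1) + 1)*exp(x)/(x + 1)
The correct value should be: ((x + 1)*log(x + 1) + 1)*exp(x)/(x + 1)

Explanation: The sign of the whole expression was flipped: the term ((x + 1)*log(x + 1) + 1)*exp(x)/(x + 1) was incorrectly written as -((x + 1)*log(x + 1) + 1)*exp(x)/(x + 1)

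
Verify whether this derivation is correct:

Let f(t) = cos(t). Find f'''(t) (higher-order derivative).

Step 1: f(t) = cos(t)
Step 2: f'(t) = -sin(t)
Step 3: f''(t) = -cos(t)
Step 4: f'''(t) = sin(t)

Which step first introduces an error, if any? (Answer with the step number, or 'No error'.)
No error

All steps in this derivation are correct.
The final answer f'''(t) = sin(t) is valid.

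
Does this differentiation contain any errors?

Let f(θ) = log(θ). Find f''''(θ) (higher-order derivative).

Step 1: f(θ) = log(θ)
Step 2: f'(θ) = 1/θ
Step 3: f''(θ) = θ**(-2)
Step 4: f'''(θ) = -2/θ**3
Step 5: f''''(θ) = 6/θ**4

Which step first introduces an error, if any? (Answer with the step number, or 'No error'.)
Step 3

Step 3 is incorrect due to a sign flip.
The step shows: θ**(-2)
The correct value should be: -1/θ**2

Explanation: The sign of the whole expression was flipped: the term -1/θ**2 was incorrectly written as θ**(-2)
The later steps are derived from this incorrect expression, so the error originates in Step 3.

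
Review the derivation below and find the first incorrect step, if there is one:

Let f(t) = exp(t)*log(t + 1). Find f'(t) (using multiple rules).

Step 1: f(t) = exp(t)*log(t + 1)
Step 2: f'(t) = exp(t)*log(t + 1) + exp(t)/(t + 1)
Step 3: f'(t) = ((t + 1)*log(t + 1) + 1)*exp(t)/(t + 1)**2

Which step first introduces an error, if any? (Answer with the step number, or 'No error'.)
Step 3

Step 3 is incorrect due to a wrong exponent.
The step shows: ((t + 1)*log(t + 1) + 1)*exp(t)/(t + 1)**2
The correct value should be: ((t + 1)*log(t + 1) + 1)*exp(t)/(t + 1)

Explanation: The exponent -1 on t + 1 was incorrectly written as -2: the term ((t + 1)*log(t + 1) + 1)*exp(t)/(t + 1) was incorrectly written as ((t + 1)*log(t + 1) + 1)*exp(t)/(t + 1)**2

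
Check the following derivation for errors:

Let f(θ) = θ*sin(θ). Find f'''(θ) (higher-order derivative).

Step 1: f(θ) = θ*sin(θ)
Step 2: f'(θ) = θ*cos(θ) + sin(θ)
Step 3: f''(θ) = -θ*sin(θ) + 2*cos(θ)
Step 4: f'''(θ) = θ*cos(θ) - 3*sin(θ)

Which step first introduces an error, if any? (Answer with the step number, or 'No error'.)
Step 4

Step 4 is incorrect due to a sign flip.
The step shows: θ*cos(θ) - 3*sin(θ)
The correct value should be: -θ*cos(θ) - 3*sin(θ)

Explanation: The sign of one term was flipped: the term -θ*cos(θ) was incorrectly written as θ*cos(θ)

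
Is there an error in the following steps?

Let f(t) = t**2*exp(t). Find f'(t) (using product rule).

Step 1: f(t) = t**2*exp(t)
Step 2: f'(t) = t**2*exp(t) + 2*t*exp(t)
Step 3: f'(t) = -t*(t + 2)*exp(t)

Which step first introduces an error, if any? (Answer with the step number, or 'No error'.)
Step 3

Step 3 is incorrect due to a sign flip.
The step shows: -t*(t + 2)*exp(t)
The correct value should be: t*(t + 2)*exp(t)

Explanation: The sign of the whole expression was flipped: the term t*(t + 2)*exp(t) was incorrectly written as -t*(t + 2)*exp(t)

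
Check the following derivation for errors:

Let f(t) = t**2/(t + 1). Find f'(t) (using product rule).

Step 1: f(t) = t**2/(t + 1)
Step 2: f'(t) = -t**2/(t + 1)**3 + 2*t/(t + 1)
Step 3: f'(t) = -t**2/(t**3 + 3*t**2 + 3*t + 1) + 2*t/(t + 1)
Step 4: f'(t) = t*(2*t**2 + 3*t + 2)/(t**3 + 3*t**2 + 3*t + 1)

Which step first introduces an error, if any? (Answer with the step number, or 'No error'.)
Step 2

Step 2 is incorrect due to a wrong exponent.
The step shows: -t**2/(t + 1)**3 + 2*t/(t + 1)
The correct value should be: -t**2/(t + 1)**2 + 2*t/(t + 1)

Explanation: The exponent -2 on t + 1 was incorrectly written as -3: the term -t**2/(t + 1)**2 was incorrectly written as -t**2/(t + 1)**3
The later steps are derived from this incorrect expression, so the error originates in Step 2.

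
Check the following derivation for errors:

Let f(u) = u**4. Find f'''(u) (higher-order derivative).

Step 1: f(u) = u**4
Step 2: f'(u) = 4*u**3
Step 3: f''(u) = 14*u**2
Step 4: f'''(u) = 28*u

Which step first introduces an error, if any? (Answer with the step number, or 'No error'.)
Step 3

Step 3 is incorrect due to a wrong coefficient.
The step shows: 14*u**2
The correct value should be: 12*u**2

Explanation: The coefficient 12 was incorrectly written as 14: the term 12*u**2 was incorrectly written as 14*u**2
The later steps are derived from this incorrect expression, so the error originates in Step 3.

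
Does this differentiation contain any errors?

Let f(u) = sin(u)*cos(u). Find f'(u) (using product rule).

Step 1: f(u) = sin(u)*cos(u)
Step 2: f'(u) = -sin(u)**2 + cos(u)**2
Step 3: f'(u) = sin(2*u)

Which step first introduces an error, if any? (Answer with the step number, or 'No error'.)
Step 3

Step 3 is incorrect due to a wrong trig function.
The step shows: sin(2*u)
The correct value should be: cos(2*u)

Explanation: cos(2*u) was incorrectly written as sin(2*u): the term cos(2*u) was incorrectly written as sin(2*u)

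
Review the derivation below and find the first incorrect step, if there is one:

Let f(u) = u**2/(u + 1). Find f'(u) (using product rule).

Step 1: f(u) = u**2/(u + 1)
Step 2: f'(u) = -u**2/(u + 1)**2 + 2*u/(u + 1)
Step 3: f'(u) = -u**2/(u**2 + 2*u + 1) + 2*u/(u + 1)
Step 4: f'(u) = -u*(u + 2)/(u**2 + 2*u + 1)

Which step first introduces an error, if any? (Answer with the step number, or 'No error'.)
Step 4

Step 4 is incorrect due to a sign flip.
The step shows: -u*(u + 2)/(u**2 + 2*u + 1)
The correct value should be: u*(u + 2)/(u**2 + 2*u + 1)

Explanation: The sign of the whole expression was flipped: the term u*(u + 2)/(u**2 + 2*u + 1) was incorrectly written as -u*(u + 2)/(u**2 + 2*u + 1)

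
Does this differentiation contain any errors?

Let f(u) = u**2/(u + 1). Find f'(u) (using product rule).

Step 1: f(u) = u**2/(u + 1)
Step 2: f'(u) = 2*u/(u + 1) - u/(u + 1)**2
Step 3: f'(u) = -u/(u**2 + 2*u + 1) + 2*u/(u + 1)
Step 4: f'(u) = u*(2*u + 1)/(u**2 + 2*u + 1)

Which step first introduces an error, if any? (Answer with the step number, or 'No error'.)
Step 2

Step 2 is incorrect due to a wrong exponent.
The step shows: 2*u/(u + 1) - u/(u + 1)**2
The correct value should be: -u**2/(u + 1)**2 + 2*u/(u + 1)

Explanation: The exponent 2 on u was incorrectly written as 1: the term -u**2/(u + 1)**2 was incorrectly written as -u/(u + 1)**2
The later steps are derived from this incorrect expression, so the error originates in Step 2.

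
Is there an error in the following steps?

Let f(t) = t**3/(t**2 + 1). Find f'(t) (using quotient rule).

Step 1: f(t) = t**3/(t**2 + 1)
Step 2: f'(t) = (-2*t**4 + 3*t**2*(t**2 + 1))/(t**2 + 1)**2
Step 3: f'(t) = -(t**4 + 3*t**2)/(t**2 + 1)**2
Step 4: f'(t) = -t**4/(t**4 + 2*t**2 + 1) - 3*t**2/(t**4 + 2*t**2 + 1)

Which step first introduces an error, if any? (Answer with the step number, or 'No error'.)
Step 3

Step 3 is incorrect due to a sign flip.
The step shows: -(t**4 + 3*t**2)/(t**2 + 1)**2
The correct value should be: (t**4 + 3*t**2)/(t**2 + 1)**2

Explanation: The sign of the whole expression was flipped: the term (t**4 + 3*t**2)/(t**2 + 1)**2 was incorrectly written as -(t**4 + 3*t**2)/(t**2 + 1)**2
The later steps are derived from this incorrect expression, so the error originates in Step 3.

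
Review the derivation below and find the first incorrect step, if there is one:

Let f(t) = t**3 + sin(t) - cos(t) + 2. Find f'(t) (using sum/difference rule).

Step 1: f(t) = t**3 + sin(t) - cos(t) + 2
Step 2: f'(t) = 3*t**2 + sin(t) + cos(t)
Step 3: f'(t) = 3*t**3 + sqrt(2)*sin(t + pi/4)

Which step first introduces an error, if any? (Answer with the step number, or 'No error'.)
Step 3

Step 3 is incorrect due to a wrong exponent.
The step shows: 3*t**3 + sqrt(2)*sin(t + pi/4)
The correct value should be: 3*t**2 + sqrt(2)*sin(t + pi/4)

Explanation: The exponent 2 on t was incorrectly written as 3: the term 3*t**2 was incorrectly written as 3*t**3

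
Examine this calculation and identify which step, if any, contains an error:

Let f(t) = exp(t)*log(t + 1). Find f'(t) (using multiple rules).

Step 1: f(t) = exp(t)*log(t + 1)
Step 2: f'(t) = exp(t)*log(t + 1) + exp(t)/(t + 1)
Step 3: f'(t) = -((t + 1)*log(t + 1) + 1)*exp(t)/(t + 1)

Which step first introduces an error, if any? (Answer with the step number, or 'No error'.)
Step 3

Step 3 is incorrect due to a sign flip.
The step shows: -((t + 1)*log(t + 1) + 1)*exp(t)/(t + 1)
The correct value should be: ((t + 1)*log(t + 1) + 1)*exp(t)/(t + 1)

Explanation: The sign of the whole expression was flipped: the term ((t + 1)*log(t + 1) + 1)*exp(t)/(t + 1) was incorrectly written as -((t + 1)*log(t + 1) + 1)*exp(t)/(t + 1)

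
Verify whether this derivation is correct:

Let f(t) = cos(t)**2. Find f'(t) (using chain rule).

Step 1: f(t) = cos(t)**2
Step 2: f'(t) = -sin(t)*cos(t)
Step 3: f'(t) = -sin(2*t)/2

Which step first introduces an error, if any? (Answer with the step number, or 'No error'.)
Step 2

Step 2 is incorrect due to a wrong coefficient.
The step shows: -sin(t)*cos(t)
The correct value should be: -2*sin(t)*cos(t)

Explanation: The coefficient -2 was incorrectly written as -1: the term -2*sin(t)*cos(t) was incorrectly written as -sin(t)*cos(t)
The later steps are derived from this incorrect expression, so the error originates in Step 2.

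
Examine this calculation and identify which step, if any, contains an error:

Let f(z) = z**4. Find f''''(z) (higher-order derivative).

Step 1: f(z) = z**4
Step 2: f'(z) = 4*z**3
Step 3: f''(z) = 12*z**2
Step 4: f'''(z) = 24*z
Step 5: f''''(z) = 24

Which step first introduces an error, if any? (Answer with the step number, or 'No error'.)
No error

All steps in this derivation are correct.
The final answer f''''(z) = 24 is valid.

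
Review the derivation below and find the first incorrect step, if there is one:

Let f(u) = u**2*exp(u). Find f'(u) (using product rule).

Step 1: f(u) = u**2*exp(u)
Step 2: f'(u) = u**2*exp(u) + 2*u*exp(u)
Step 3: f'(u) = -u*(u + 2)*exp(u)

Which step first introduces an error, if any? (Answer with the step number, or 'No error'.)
Step 3

Step 3 is incorrect due to a sign flip.
The step shows: -u*(u + 2)*exp(u)
The correct value should be: u*(u + 2)*exp(u)

Explanation: The sign of the whole expression was flipped: the term u*(u + 2)*exp(u) was incorrectly written as -u*(u + 2)*exp(u)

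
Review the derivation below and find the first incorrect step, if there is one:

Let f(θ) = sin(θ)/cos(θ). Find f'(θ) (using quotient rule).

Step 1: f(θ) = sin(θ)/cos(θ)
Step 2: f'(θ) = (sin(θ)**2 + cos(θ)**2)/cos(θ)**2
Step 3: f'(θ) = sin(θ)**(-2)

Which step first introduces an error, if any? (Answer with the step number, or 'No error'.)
Step 3

Step 3 is incorrect due to a wrong trig function.
The step shows: sin(θ)**(-2)
The correct value should be: cos(θ)**(-2)

Explanation: cos(θ) was incorrectly written as sin(θ): the term cos(θ)**(-2) was incorrectly written as sin(θ)**(-2)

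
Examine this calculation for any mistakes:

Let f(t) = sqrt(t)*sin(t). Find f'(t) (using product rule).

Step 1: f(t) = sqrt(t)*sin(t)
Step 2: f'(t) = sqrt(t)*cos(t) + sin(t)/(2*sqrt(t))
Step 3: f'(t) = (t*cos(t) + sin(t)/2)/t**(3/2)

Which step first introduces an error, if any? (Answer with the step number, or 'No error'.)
Step 3

Step 3 is incorrect due to a wrong exponent.
The step shows: (t*cos(t) + sin(t)/2)/t**(3/2)
The correct value should be: (t*cos(t) + sin(t)/2)/sqrt(t)

Explanation: The exponent -1/2 on t was incorrectly written as -3/2: the term (t*cos(t) + sin(t)/2)/sqrt(t) was incorrectly written as (t*cos(t) + sin(t)/2)/t**(3/2)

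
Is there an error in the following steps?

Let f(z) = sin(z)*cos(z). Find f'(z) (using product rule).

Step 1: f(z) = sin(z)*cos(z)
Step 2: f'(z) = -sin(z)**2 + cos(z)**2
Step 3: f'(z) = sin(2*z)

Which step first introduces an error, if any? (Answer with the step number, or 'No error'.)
Step 3

Step 3 is incorrect due to a wrong trig function.
The step shows: sin(2*z)
The correct value should be: cos(2*z)

Explanation: cos(2*z) was incorrectly written as sin(2*z): the term cos(2*z) was incorrectly written as sin(2*z)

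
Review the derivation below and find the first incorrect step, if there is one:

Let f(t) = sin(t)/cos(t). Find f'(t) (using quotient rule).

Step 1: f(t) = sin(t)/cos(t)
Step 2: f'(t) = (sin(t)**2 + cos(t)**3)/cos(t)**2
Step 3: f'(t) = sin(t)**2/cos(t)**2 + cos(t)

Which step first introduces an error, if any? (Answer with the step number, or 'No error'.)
Step 2

Step 2 is incorrect due to a wrong exponent.
The step shows: (sin(t)**2 + cos(t)**3)/cos(t)**2
The correct value should be: (sin(t)**2 + cos(t)**2)/cos(t)**2

Explanation: The exponent 2 on cos(t) was incorrectly written as 3: the term (sin(t)**2 + cos(t)**2)/cos(t)**2 was incorrectly written as (sin(t)**2 + cos(t)**3)/cos(t)**2
The later steps are derived from this incorrect expression, so the error originates in Step 2.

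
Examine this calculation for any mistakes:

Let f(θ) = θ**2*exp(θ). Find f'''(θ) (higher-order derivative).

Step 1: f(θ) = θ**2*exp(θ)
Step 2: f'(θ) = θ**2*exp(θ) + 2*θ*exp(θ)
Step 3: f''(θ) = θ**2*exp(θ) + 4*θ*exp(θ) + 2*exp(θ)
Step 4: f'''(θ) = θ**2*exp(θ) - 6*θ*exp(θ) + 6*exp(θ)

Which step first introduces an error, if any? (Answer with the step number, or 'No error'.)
Step 4

Step 4 is incorrect due to a sign flip.
The step shows: θ**2*exp(θ) - 6*θ*exp(θ) + 6*exp(θ)
The correct value should be: θ**2*exp(θ) + 6*θ*exp(θ) + 6*exp(θ)

Explanation: The sign of one term was flipped: the term 6*θ*exp(θ) was incorrectly written as -6*θ*exp(θ)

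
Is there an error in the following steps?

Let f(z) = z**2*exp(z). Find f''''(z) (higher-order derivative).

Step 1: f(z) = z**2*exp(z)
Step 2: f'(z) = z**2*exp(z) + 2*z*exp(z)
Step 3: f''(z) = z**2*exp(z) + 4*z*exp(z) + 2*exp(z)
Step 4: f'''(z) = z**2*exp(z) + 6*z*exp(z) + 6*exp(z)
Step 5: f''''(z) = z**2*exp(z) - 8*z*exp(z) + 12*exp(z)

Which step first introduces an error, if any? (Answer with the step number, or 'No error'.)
Step 5

Step 5 is incorrect due to a sign flip.
The step shows: z**2*exp(z) - 8*z*exp(z) + 12*exp(z)
The correct value should be: z**2*exp(z) + 8*z*exp(z) + 12*exp(z)

Explanation: The sign of one term was flipped: the term 8*z*exp(z) was incorrectly written as -8*z*exp(z)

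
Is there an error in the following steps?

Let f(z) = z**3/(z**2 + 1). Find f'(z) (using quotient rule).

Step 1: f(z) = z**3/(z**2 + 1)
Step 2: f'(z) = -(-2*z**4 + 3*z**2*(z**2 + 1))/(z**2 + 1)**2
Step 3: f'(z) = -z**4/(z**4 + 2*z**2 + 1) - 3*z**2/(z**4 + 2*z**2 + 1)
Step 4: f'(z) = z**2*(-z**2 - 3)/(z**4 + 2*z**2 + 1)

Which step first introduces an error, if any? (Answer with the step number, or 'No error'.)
Step 2

Step 2 is incorrect due to a sign flip.
The step shows: -(-2*z**4 + 3*z**2*(z**2 + 1))/(z**2 + 1)**2
The correct value should be: (-2*z**4 + 3*z**2*(z**2 + 1))/(z**2 + 1)**2

Explanation: The sign of the whole expression was flipped: the term (-2*z**4 + 3*z**2*(z**2 + 1))/(z**2 + 1)**2 was incorrectly written as -(-2*z**4 + 3*z**2*(z**2 + 1))/(z**2 + 1)**2
The later steps are derived from this incorrect expression, so the error originates in Step 2.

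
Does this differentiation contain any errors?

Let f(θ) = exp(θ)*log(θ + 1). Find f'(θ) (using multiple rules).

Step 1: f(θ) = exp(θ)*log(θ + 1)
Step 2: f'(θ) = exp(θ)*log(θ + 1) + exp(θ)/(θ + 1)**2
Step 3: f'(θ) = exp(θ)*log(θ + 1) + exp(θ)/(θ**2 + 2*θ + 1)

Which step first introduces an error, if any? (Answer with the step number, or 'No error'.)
Step 2

Step 2 is incorrect due to a wrong exponent.
The step shows: exp(θ)*log(θ + 1) + exp(θ)/(θ + 1)**2
The correct value should be: exp(θ)*log(θ + 1) + exp(θ)/(θ + 1)

Explanation: The exponent -1 on θ + 1 was incorrectly written as -2: the term exp(θ)/(θ + 1) was incorrectly written as exp(θ)/(θ + 1)**2
The later steps are derived from this incorrect expression, so the error originates in Step 2.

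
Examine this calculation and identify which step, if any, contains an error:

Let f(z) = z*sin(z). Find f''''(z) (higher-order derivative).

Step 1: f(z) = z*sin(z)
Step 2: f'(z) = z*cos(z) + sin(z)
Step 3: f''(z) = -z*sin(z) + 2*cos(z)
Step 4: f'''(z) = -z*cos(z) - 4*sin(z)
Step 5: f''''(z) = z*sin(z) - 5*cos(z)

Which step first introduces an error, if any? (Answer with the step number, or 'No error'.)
Step 4

Step 4 is incorrect due to a wrong coefficient.
The step shows: -z*cos(z) - 4*sin(z)
The correct value should be: -z*cos(z) - 3*sin(z)

Explanation: The coefficient -3 was incorrectly written as -4: the term -3*sin(z) was incorrectly written as -4*sin(z)
The later steps are derived from this incorrect expression, so the error originates in Step 4.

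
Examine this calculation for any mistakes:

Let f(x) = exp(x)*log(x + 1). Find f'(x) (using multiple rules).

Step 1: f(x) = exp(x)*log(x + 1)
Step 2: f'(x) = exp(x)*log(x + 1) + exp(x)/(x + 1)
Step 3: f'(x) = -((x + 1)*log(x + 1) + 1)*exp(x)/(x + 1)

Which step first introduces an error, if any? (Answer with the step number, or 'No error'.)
Step 3

Step 3 is incorrect due to a sign flip.
The step shows: -((x + 1)*log(x + 1) + 1)*exp(x)/(x + 1)
The correct value should be: ((x + 1)*log(x + 1) + 1)*exp(x)/(x + 1)

Explanation: The sign of the whole expression was flipped: the term ((x + 1)*log(x + 1) + 1)*exp(x)/(x + 1) was incorrectly written as -((x + 1)*log(x + 1) + 1)*exp(x)/(x + 1)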